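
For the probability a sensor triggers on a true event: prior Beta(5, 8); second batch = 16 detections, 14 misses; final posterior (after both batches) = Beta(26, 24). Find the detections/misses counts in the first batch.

Because Beta–binomial updating is additive in the counts, the combined data contributed (α_post−α_prior, β_post−β_prior) successes and failures.
Total across both batches: 26−5=21 detections, 24−8=16 misses.
Subtract the second batch: 21−16=5 detections and 16−14=2 misses.

5 detections and 2 misses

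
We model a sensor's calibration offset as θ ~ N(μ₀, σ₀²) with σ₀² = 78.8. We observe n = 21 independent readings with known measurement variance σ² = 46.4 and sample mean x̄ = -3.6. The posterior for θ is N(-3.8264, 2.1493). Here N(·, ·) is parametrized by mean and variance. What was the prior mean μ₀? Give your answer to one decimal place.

The posterior mean is a precision-weighted average: μ_n = (τ₀μ₀ + τ_data·x̄)/(τ₀+τ_data), with τ₀=1/σ₀² and τ_data=n/σ².
Here τ₀ = 1/78.8 = 0.012690 and τ_data = 21/46.4 = 0.452586, so τ_n = 0.465276.
Rearranging for μ₀: μ₀ = (μ_n·τ_n − τ_data·x̄)/τ₀ = (-3.8264·0.465276 − 0.452586·-3.6) / 0.012690 = -0.151022/0.012690 ≈ -11.9.

μ₀ = -11.9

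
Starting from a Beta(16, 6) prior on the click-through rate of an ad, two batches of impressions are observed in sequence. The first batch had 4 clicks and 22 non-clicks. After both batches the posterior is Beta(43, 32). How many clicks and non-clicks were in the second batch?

23 clicks and 4 non-clicks

Because Beta–binomial updating is additive in the counts, the combined data contributed (α_post−α_prior, β_post−β_prior) successes and failures.
Total across both batches: 43−16=27 clicks, 32−6=26 non-clicks.
Subtract the first batch: 27−4=23 clicks and 26−22=4 non-clicks.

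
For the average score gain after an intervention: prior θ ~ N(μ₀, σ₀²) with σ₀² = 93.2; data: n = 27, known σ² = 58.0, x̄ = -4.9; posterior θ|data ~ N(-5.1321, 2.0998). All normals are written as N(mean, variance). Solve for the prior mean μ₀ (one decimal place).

μ₀ = -15.2

With known observation variance, the Normal–Normal posterior has precision τ_n = τ₀ + n/σ² and mean μ_n = (τ₀μ₀ + (n/σ²)x̄)/τ_n.
Here τ₀ = 1/93.2 = 0.010730 and τ_data = 27/58.0 = 0.465517, so τ_n = 0.476247.
Rearranging for μ₀: μ₀ = (μ_n·τ_n − τ_data·x̄)/τ₀ = (-5.1321·0.476247 − 0.465517·-4.9) / 0.010730 = -0.163114/0.010730 ≈ -15.2.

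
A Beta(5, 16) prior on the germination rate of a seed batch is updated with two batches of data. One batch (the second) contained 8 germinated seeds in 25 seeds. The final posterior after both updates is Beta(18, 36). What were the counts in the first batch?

5 germinated seeds and 3 non-germinating seeds

Because Beta–binomial updating is additive in the counts, the combined data contributed (α_post−α_prior, β_post−β_prior) successes and failures.
Total across both batches: 18−5=13 germinated seeds, 36−16=20 non-germinating seeds.
Subtract the second batch: 13−8=5 germinated seeds and 20−17=3 non-germinating seeds.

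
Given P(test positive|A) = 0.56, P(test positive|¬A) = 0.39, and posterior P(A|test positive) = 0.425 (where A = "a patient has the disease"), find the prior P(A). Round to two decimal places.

P(A) = 0.34

In odds form, posterior odds = prior odds × likelihood ratio, so prior odds = posterior odds ÷ LR.
Posterior odds = 0.425/(1−0.425) = 0.7391. LR = 0.56/0.39 = 1.4359.
Prior odds = 0.7391/1.4359 = 0.5147, so P(A) = 0.5147/(1+0.5147) ≈ 0.34.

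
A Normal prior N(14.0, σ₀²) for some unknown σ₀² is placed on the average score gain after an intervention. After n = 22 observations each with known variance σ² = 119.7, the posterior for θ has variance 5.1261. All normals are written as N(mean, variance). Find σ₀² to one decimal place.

Posterior precision equals prior precision plus data precision: 1/σ_n² = 1/σ₀² + n/σ².
So 1/σ₀² = 1/5.1261 − 22/119.7 = 0.195080 − 0.183793 = 0.011287.
Hence σ₀² = 1/0.011287 ≈ 88.6.

σ₀² = 88.6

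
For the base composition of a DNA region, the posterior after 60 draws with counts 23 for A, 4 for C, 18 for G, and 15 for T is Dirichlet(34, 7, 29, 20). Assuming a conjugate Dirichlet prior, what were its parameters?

Dirichlet(11, 3, 11, 5)

For a Dirichlet(α) prior with multinomial counts c, the posterior is Dirichlet(α + c) componentwise.
Subtract each count from the matching posterior parameter: 34−23=11, 7−4=3, 29−18=11, 20−15=5.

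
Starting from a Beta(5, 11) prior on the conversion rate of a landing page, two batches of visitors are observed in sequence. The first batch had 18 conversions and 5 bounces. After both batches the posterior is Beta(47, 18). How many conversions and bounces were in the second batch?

24 conversions and 2 bounces

Sequential conjugate updates are equivalent to a single update on the pooled data, so total successes = posterior α − prior α and total failures = posterior β − prior β.
Total across both batches: 47−5=42 conversions, 18−11=7 bounces.
Subtract the first batch: 42−18=24 conversions and 7−5=2 bounces.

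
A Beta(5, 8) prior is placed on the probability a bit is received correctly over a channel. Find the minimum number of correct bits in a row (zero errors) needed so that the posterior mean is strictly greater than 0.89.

k = 60

After k correct bits and 0 errors the posterior is Beta(5+k, 8), with mean (5+k)/(5+8+k).
Set (5+k)/(13+k) > 0.89 and solve: k > (0.89·13 − 5)/(1 − 0.89) = 59.727.
The smallest integer exceeding 59.727 is 60.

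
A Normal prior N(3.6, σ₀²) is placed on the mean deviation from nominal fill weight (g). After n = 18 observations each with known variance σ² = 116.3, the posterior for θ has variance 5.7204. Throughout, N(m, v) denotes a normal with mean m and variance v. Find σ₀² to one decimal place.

Posterior precision equals prior precision plus data precision: 1/σ_n² = 1/σ₀² + n/σ².
So 1/σ₀² = 1/5.7204 − 18/116.3 = 0.174813 − 0.154772 = 0.020041.
Hence σ₀² = 1/0.020041 ≈ 49.9.

σ₀² = 49.9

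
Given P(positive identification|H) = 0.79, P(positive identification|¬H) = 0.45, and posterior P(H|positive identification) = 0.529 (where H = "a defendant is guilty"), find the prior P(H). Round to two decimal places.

In odds form, posterior odds = prior odds × likelihood ratio, so prior odds = posterior odds ÷ LR.
Posterior odds = 0.529/(1−0.529) = 1.1231. LR = 0.79/0.45 = 1.7556.
Prior odds = 1.1231/1.7556 = 0.6397, so P(H) = 0.6397/(1+0.6397) ≈ 0.39.

P(H) = 0.39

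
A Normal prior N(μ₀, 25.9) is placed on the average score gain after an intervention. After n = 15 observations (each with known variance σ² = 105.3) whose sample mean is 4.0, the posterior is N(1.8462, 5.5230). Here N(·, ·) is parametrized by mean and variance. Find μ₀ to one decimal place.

With known observation variance, the Normal–Normal posterior has precision τ_n = τ₀ + n/σ² and mean μ_n = (τ₀μ₀ + (n/σ²)x̄)/τ_n.
Here τ₀ = 1/25.9 = 0.038610 and τ_data = 15/105.3 = 0.142450, so τ_n = 0.181060.
Rearranging for μ₀: μ₀ = (μ_n·τ_n − τ_data·x̄)/τ₀ = (1.8462·0.181060 − 0.142450·4.0) / 0.038610 = -0.235527/0.038610 ≈ -6.1.

μ₀ = -6.1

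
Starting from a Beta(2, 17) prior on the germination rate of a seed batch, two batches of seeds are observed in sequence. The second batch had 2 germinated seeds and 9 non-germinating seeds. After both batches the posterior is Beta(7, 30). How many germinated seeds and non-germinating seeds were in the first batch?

3 germinated seeds and 4 non-germinating seeds

Sequential conjugate updates are equivalent to a single update on the pooled data, so total successes = posterior α − prior α and total failures = posterior β − prior β.
Total across both batches: 7−2=5 germinated seeds, 30−17=13 non-germinating seeds.
Subtract the second batch: 5−2=3 germinated seeds and 13−9=4 non-germinating seeds.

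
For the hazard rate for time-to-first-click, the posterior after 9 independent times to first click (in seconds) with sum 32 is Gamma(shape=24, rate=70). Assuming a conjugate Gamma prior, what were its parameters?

For an exponential likelihood with a Gamma(α, β) prior on the rate, n observations with total T give posterior Gamma(α+n, β+T).
So α = 24 − 9 = 15 and β = 70 − 32 = 38.

Gamma(shape=15, rate=38)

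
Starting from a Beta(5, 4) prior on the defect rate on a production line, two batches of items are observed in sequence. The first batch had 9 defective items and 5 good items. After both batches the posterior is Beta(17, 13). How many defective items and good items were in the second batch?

3 defective items and 4 good items

Sequential conjugate updates are equivalent to a single update on the pooled data, so total successes = posterior α − prior α and total failures = posterior β − prior β.
Total across both batches: 17−5=12 defective items, 13−4=9 good items.
Subtract the first batch: 12−9=3 defective items and 9−5=4 good items.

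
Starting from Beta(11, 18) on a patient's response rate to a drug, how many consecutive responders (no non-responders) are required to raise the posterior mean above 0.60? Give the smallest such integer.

After k responders and 0 non-responders the posterior is Beta(11+k, 18), with mean (11+k)/(11+18+k).
Set (11+k)/(29+k) > 0.60 and solve: k > (0.60·29 − 11)/(1 − 0.60) = 16.000.
The smallest integer exceeding 16.000 is 17.

k = 17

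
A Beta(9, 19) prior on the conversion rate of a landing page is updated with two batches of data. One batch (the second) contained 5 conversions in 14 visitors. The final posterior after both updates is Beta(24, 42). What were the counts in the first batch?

Because Beta–binomial updating is additive in the counts, the combined data contributed (α_post−α_prior, β_post−β_prior) successes and failures.
Total across both batches: 24−9=15 conversions, 42−19=23 bounces.
Subtract the second batch: 15−5=10 conversions and 23−9=14 bounces.

10 conversions and 14 bounces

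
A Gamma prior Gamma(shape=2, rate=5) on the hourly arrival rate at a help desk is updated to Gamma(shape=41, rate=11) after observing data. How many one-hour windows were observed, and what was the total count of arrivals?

n = 6 one-hour windows with total 39 arrivals

A Gamma(α, β) prior (rate parametrization) on a Poisson rate with n observations summing to S gives posterior Gamma(α+S, β+n).
Matching: Σxᵢ = 41 − 2 = 39 and n = 11 − 5 = 6.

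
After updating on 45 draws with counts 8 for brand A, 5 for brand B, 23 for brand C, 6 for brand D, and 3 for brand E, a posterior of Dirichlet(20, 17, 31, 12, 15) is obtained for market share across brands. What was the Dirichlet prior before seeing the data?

Dirichlet(12, 12, 8, 6, 12)

For a Dirichlet(α) prior with multinomial counts c, the posterior is Dirichlet(α + c) componentwise.
Subtract each count from the matching posterior parameter: 20−8=12, 17−5=12, 31−23=8, 12−6=6, 15−3=12.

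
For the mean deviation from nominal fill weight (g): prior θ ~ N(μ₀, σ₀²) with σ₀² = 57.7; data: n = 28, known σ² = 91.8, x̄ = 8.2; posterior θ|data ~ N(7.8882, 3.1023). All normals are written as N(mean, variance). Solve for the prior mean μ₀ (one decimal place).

With known observation variance, the Normal–Normal posterior has precision τ_n = τ₀ + n/σ² and mean μ_n = (τ₀μ₀ + (n/σ²)x̄)/τ_n.
Here τ₀ = 1/57.7 = 0.017331 and τ_data = 28/91.8 = 0.305011, so τ_n = 0.322342.
Rearranging for μ₀: μ₀ = (μ_n·τ_n − τ_data·x̄)/τ₀ = (7.8882·0.322342 − 0.305011·8.2) / 0.017331 = 0.041608/0.017331 ≈ 2.4.

μ₀ = 2.4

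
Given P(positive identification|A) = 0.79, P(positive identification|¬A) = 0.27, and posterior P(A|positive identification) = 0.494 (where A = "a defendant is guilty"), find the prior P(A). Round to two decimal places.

P(A) = 0.25

In odds form, posterior odds = prior odds × likelihood ratio, so prior odds = posterior odds ÷ LR.
Posterior odds = 0.494/(1−0.494) = 0.9763. LR = 0.79/0.27 = 2.9259.
Prior odds = 0.9763/2.9259 = 0.3337, so P(A) = 0.3337/(1+0.3337) ≈ 0.25.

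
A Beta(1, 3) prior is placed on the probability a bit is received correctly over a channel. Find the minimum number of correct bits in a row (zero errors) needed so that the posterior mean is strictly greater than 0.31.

After k correct bits and 0 errors the posterior is Beta(1+k, 3), with mean (1+k)/(1+3+k).
Set (1+k)/(4+k) > 0.31 and solve: k > (0.31·4 − 1)/(1 − 0.31) = 0.348.
The smallest integer exceeding 0.348 is 1.

k = 1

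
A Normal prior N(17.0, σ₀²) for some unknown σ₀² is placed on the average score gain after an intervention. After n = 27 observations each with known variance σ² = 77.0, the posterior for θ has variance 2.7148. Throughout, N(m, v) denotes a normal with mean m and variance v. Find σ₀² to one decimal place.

σ₀² = 56.5

Posterior precision equals prior precision plus data precision: 1/σ_n² = 1/σ₀² + n/σ².
So 1/σ₀² = 1/2.7148 − 27/77.0 = 0.368351 − 0.350649 = 0.017702.
Hence σ₀² = 1/0.017702 ≈ 56.5.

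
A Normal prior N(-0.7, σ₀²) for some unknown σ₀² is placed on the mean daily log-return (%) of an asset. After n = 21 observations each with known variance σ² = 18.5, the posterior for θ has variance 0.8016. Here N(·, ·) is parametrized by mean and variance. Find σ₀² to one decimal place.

For the Normal–Normal model with known σ², precisions add: τ_n = τ₀ + n/σ².
So 1/σ₀² = 1/0.8016 − 21/18.5 = 1.247505 − 1.135135 = 0.112370.
Hence σ₀² = 1/0.112370 ≈ 8.9.

σ₀² = 8.9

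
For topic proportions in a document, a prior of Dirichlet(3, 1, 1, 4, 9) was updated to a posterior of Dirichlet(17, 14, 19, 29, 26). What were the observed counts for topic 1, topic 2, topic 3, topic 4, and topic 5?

For a Dirichlet(α) prior with multinomial counts c, the posterior is Dirichlet(α + c) componentwise.
Counts are posterior − prior componentwise: 17−3=14, 14−1=13, 19−1=18, 29−4=25, 26−9=17.

counts (14, 13, 18, 25, 17)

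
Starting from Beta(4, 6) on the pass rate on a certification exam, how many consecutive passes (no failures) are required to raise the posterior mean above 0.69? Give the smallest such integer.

k = 10

After k passes and 0 failures the posterior is Beta(4+k, 6), with mean (4+k)/(4+6+k).
Set (4+k)/(10+k) > 0.69 and solve: k > (0.69·10 − 4)/(1 − 0.69) = 9.355.
The smallest integer exceeding 9.355 is 10.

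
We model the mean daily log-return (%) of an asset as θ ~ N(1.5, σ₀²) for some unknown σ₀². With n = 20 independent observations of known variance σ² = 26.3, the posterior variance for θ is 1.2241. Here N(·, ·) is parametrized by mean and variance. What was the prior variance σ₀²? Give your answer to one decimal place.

For the Normal–Normal model with known σ², precisions add: τ_n = τ₀ + n/σ².
So 1/σ₀² = 1/1.2241 − 20/26.3 = 0.816927 − 0.760456 = 0.056471.
Hence σ₀² = 1/0.056471 ≈ 17.7.

σ₀² = 17.7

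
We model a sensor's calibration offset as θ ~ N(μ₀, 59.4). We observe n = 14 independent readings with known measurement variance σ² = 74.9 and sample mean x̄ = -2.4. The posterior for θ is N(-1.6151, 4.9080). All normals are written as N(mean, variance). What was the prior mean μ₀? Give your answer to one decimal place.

The posterior mean is a precision-weighted average: μ_n = (τ₀μ₀ + τ_data·x̄)/(τ₀+τ_data), with τ₀=1/σ₀² and τ_data=n/σ².
Here τ₀ = 1/59.4 = 0.016835 and τ_data = 14/74.9 = 0.186916, so τ_n = 0.203751.
Rearranging for μ₀: μ₀ = (μ_n·τ_n − τ_data·x̄)/τ₀ = (-1.6151·0.203751 − 0.186916·-2.4) / 0.016835 = 0.119520/0.016835 ≈ 7.1.

μ₀ = 7.1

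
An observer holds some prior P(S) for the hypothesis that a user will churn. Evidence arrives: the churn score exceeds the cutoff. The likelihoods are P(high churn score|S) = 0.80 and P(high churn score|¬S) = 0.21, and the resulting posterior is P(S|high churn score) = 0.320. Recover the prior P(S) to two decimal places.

Bayes' rule in odds form gives O(S|E) = O(S)·[P(E|S)/P(E|¬S)], hence O(S) = O(S|E)/LR.
Posterior odds = 0.320/(1−0.320) = 0.4706. LR = 0.80/0.21 = 3.8095.
Prior odds = 0.4706/3.8095 = 0.1235, so P(S) = 0.1235/(1+0.1235) ≈ 0.11.

P(S) = 0.11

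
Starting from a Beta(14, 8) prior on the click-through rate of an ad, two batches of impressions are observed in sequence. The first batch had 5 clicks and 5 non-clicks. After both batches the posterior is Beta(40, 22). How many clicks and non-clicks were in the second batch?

21 clicks and 9 non-clicks

Because Beta–binomial updating is additive in the counts, the combined data contributed (α_post−α_prior, β_post−β_prior) successes and failures.
Total across both batches: 40−14=26 clicks, 22−8=14 non-clicks.
Subtract the first batch: 26−5=21 clicks and 14−5=9 non-clicks.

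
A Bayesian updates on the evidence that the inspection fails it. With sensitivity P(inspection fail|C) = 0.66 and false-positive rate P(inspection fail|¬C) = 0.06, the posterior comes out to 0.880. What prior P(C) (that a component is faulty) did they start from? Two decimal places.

P(C) = 0.40

Bayes' rule in odds form gives O(C|E) = O(C)·[P(E|C)/P(E|¬C)], hence O(C) = O(C|E)/LR.
Posterior odds = 0.880/(1−0.880) = 7.3333. LR = 0.66/0.06 = 11.0000.
Prior odds = 7.3333/11.0000 = 0.6667, so P(C) = 0.6667/(1+0.6667) ≈ 0.40.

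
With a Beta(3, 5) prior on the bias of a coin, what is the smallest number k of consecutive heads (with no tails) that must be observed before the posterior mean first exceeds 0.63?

k = 6

After k heads and 0 tails the posterior is Beta(3+k, 5), with mean (3+k)/(3+5+k).
Set (3+k)/(8+k) > 0.63 and solve: k > (0.63·8 − 3)/(1 − 0.63) = 5.514.
The smallest integer exceeding 5.514 is 6, and checking k=6: (9)/(14) = 0.6429 > 0.63.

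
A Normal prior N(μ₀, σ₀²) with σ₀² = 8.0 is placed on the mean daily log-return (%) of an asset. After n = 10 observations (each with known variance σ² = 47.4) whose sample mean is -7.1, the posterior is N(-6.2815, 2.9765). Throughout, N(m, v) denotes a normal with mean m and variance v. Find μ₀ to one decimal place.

With known observation variance, the Normal–Normal posterior has precision τ_n = τ₀ + n/σ² and mean μ_n = (τ₀μ₀ + (n/σ²)x̄)/τ_n.
Here τ₀ = 1/8.0 = 0.125000 and τ_data = 10/47.4 = 0.210970, so τ_n = 0.335970.
Rearranging for μ₀: μ₀ = (μ_n·τ_n − τ_data·x̄)/τ₀ = (-6.2815·0.335970 − 0.210970·-7.1) / 0.125000 = -0.612509/0.125000 ≈ -4.9.

μ₀ = -4.9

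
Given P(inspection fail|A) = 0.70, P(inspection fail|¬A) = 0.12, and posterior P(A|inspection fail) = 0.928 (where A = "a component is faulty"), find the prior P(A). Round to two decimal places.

P(A) = 0.69

Bayes' rule in odds form gives O(A|E) = O(A)·[P(E|A)/P(E|¬A)], hence O(A) = O(A|E)/LR.
Posterior odds = 0.928/(1−0.928) = 12.8889. LR = 0.70/0.12 = 5.8333.
Prior odds = 12.8889/5.8333 = 2.2095, so P(A) = 2.2095/(1+2.2095) ≈ 0.69.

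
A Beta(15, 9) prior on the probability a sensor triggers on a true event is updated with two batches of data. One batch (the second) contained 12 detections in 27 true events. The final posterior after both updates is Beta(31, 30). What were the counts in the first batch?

Sequential conjugate updates are equivalent to a single update on the pooled data, so total successes = posterior α − prior α and total failures = posterior β − prior β.
Total across both batches: 31−15=16 detections, 30−9=21 misses.
Subtract the second batch: 16−12=4 detections and 21−15=6 misses.

4 detections and 6 misses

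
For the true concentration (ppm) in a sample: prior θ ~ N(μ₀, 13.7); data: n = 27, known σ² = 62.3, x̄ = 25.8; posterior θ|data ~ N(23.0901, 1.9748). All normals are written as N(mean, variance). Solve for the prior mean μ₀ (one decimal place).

With known observation variance, the Normal–Normal posterior has precision τ_n = τ₀ + n/σ² and mean μ_n = (τ₀μ₀ + (n/σ²)x̄)/τ_n.
Here τ₀ = 1/13.7 = 0.072993 and τ_data = 27/62.3 = 0.433387, so τ_n = 0.506380.
Rearranging for μ₀: μ₀ = (μ_n·τ_n − τ_data·x̄)/τ₀ = (23.0901·0.506380 − 0.433387·25.8) / 0.072993 = 0.510980/0.072993 ≈ 7.0.

μ₀ = 7.0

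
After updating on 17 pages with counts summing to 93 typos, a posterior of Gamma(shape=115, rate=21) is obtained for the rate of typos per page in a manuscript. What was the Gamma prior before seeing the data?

Gamma(shape=22, rate=4)

Gamma–Poisson conjugacy: posterior shape = α + Σxᵢ, posterior rate = β + n.
So α = 115 − 93 = 22 and β = 21 − 17 = 4.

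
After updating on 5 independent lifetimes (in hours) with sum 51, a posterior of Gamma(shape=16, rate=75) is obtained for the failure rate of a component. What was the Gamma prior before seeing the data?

Gamma–exponential conjugacy: posterior shape = α + n, posterior rate = β + Σtᵢ.
So α = 16 − 5 = 11 and β = 75 − 51 = 24.

Gamma(shape=11, rate=24)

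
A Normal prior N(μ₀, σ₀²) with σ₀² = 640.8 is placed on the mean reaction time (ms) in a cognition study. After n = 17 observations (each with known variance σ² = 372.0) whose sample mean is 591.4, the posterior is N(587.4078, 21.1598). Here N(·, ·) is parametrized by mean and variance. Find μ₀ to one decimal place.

With known observation variance, the Normal–Normal posterior has precision τ_n = τ₀ + n/σ² and mean μ_n = (τ₀μ₀ + (n/σ²)x̄)/τ_n.
Here τ₀ = 1/640.8 = 0.001561 and τ_data = 17/372.0 = 0.045699, so τ_n = 0.047260.
Rearranging for μ₀: μ₀ = (μ_n·τ_n − τ_data·x̄)/τ₀ = (587.4078·0.047260 − 0.045699·591.4) / 0.001561 = 0.734504/0.001561 ≈ 470.5.

μ₀ = 470.5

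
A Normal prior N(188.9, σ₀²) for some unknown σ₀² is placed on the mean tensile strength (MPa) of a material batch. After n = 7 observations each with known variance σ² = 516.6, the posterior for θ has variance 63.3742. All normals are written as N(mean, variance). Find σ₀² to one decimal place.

σ₀² = 448.6

For the Normal–Normal model with known σ², precisions add: τ_n = τ₀ + n/σ².
So 1/σ₀² = 1/63.3742 − 7/516.6 = 0.015779 − 0.013550 = 0.002229.
Hence σ₀² = 1/0.002229 ≈ 448.6.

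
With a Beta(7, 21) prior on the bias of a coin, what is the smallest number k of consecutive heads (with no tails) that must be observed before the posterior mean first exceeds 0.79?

k = 73

After k heads and 0 tails the posterior is Beta(7+k, 21), with mean (7+k)/(7+21+k).
Set (7+k)/(28+k) > 0.79 and solve: k > (0.79·28 − 7)/(1 − 0.79) = 72.000.
The smallest integer exceeding 72.000 is 73.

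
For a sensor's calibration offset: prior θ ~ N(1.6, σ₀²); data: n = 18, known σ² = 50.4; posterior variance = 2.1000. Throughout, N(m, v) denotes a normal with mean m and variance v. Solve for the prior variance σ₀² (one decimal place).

σ₀² = 8.4

For the Normal–Normal model with known σ², precisions add: τ_n = τ₀ + n/σ².
So 1/σ₀² = 1/2.1000 − 18/50.4 = 0.476190 − 0.357143 = 0.119047.
Hence σ₀² = 1/0.119047 ≈ 8.4.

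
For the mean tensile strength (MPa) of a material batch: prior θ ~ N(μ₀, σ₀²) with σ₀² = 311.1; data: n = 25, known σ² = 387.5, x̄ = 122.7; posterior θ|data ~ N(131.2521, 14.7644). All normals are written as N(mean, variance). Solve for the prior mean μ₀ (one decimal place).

With known observation variance, the Normal–Normal posterior has precision τ_n = τ₀ + n/σ² and mean μ_n = (τ₀μ₀ + (n/σ²)x̄)/τ_n.
Here τ₀ = 1/311.1 = 0.003214 and τ_data = 25/387.5 = 0.064516, so τ_n = 0.067730.
Rearranging for μ₀: μ₀ = (μ_n·τ_n − τ_data·x̄)/τ₀ = (131.2521·0.067730 − 0.064516·122.7) / 0.003214 = 0.973592/0.003214 ≈ 302.9.

μ₀ = 302.9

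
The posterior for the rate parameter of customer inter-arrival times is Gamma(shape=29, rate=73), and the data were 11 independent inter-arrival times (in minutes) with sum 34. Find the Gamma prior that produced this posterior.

Gamma(shape=18, rate=39)

Gamma–exponential conjugacy: posterior shape = α + n, posterior rate = β + Σtᵢ.
So α = 29 − 11 = 18 and β = 73 − 34 = 39.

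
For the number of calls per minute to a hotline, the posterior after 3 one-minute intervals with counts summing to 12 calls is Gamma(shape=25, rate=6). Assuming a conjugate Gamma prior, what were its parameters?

Gamma(shape=13, rate=3)

A Gamma(α, β) prior (rate parametrization) on a Poisson rate with n observations summing to S gives posterior Gamma(α+S, β+n).
So α = 25 − 12 = 13 and β = 6 − 3 = 3.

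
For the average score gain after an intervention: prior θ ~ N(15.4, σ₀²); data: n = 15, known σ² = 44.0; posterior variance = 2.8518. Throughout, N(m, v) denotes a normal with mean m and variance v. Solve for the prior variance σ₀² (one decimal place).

σ₀² = 102.6

Posterior precision equals prior precision plus data precision: 1/σ_n² = 1/σ₀² + n/σ².
So 1/σ₀² = 1/2.8518 − 15/44.0 = 0.350656 − 0.340909 = 0.009747.
Hence σ₀² = 1/0.009747 ≈ 102.6.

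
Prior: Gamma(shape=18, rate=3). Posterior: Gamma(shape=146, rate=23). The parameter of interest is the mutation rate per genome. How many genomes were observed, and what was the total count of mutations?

n = 20 genomes with total 128 mutations

A Gamma(α, β) prior (rate parametrization) on a Poisson rate with n observations summing to S gives posterior Gamma(α+S, β+n).
Matching: Σxᵢ = 146 − 18 = 128 and n = 23 − 3 = 20.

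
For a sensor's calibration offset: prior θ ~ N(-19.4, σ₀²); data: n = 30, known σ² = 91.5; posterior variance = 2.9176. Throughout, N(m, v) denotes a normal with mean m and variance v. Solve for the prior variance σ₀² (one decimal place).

σ₀² = 67.2

For the Normal–Normal model with known σ², precisions add: τ_n = τ₀ + n/σ².
So 1/σ₀² = 1/2.9176 − 30/91.5 = 0.342747 − 0.327869 = 0.014878.
Hence σ₀² = 1/0.014878 ≈ 67.2.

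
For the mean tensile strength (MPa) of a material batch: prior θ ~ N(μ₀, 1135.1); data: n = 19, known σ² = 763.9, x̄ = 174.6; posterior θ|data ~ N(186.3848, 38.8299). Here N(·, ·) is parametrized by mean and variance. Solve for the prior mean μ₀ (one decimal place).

μ₀ = 519.1

With known observation variance, the Normal–Normal posterior has precision τ_n = τ₀ + n/σ² and mean μ_n = (τ₀μ₀ + (n/σ²)x̄)/τ_n.
Here τ₀ = 1/1135.1 = 0.000881 and τ_data = 19/763.9 = 0.024872, so τ_n = 0.025753.
Rearranging for μ₀: μ₀ = (μ_n·τ_n − τ_data·x̄)/τ₀ = (186.3848·0.025753 − 0.024872·174.6) / 0.000881 = 0.457317/0.000881 ≈ 519.1.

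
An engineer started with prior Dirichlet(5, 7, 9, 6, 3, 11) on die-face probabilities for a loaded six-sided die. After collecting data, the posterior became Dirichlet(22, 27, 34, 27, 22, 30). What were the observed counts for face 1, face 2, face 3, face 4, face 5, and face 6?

For a Dirichlet(α) prior with multinomial counts c, the posterior is Dirichlet(α + c) componentwise.
Counts are posterior − prior componentwise: 22−5=17, 27−7=20, 34−9=25, 27−6=21, 22−3=19, 30−11=19.

counts (17, 20, 25, 21, 19, 19)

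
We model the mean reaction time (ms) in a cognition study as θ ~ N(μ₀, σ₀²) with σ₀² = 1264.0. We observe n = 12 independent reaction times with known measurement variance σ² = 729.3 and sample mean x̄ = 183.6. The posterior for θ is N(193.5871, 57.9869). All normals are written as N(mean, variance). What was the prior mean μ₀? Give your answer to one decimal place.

The posterior mean is a precision-weighted average: μ_n = (τ₀μ₀ + τ_data·x̄)/(τ₀+τ_data), with τ₀=1/σ₀² and τ_data=n/σ².
Here τ₀ = 1/1264.0 = 0.000791 and τ_data = 12/729.3 = 0.016454, so τ_n = 0.017245.
Rearranging for μ₀: μ₀ = (μ_n·τ_n − τ_data·x̄)/τ₀ = (193.5871·0.017245 − 0.016454·183.6) / 0.000791 = 0.317455/0.000791 ≈ 401.3.

μ₀ = 401.3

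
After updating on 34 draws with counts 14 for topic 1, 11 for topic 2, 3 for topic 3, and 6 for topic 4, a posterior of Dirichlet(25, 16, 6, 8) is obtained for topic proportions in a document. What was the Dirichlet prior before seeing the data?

Dirichlet(11, 5, 3, 2)

For a Dirichlet(α) prior with multinomial counts c, the posterior is Dirichlet(α + c) componentwise.
Subtract each count from the matching posterior parameter: 25−14=11, 16−11=5, 6−3=3, 8−6=2.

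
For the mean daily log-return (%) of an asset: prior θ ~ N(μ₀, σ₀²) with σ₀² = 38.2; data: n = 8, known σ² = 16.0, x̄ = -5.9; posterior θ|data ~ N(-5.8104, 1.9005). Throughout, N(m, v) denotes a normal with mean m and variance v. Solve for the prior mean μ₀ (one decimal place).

The posterior mean is a precision-weighted average: μ_n = (τ₀μ₀ + τ_data·x̄)/(τ₀+τ_data), with τ₀=1/σ₀² and τ_data=n/σ².
Here τ₀ = 1/38.2 = 0.026178 and τ_data = 8/16.0 = 0.500000, so τ_n = 0.526178.
Rearranging for μ₀: μ₀ = (μ_n·τ_n − τ_data·x̄)/τ₀ = (-5.8104·0.526178 − 0.500000·-5.9) / 0.026178 = -0.107305/0.026178 ≈ -4.1.

μ₀ = -4.1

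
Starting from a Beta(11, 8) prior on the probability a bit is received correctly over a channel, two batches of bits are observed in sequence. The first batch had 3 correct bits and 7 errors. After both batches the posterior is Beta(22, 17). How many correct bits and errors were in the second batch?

8 correct bits and 2 errors

Sequential conjugate updates are equivalent to a single update on the pooled data, so total successes = posterior α − prior α and total failures = posterior β − prior β.
Total across both batches: 22−11=11 correct bits, 17−8=9 errors.
Subtract the first batch: 11−3=8 correct bits and 9−7=2 errors.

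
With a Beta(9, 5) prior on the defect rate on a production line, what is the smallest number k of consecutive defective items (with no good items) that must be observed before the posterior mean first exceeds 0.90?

After k defective items and 0 good items the posterior is Beta(9+k, 5), with mean (9+k)/(9+5+k).
Set (9+k)/(14+k) > 0.90 and solve: k > (0.90·14 − 9)/(1 − 0.90) = 36.000.
The smallest integer exceeding 36.000 is 37, and checking k=37: (46)/(51) = 0.9020 > 0.90.

k = 37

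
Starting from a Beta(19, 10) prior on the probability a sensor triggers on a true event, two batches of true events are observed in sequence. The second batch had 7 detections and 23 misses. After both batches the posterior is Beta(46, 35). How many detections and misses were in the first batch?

20 detections and 2 misses

Sequential conjugate updates are equivalent to a single update on the pooled data, so total successes = posterior α − prior α and total failures = posterior β − prior β.
Total across both batches: 46−19=27 detections, 35−10=25 misses.
Subtract the second batch: 27−7=20 detections and 25−23=2 misses.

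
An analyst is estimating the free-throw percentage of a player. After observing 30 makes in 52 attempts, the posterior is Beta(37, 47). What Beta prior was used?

Beta is conjugate to the binomial likelihood: posterior = Beta(α+s, β+f).
So α = 37 − 30 = 7 and β = 47 − 22 = 25.

Beta(7, 25)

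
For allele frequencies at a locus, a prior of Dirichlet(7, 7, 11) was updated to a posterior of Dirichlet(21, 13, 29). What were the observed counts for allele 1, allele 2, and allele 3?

For a Dirichlet(α) prior with multinomial counts c, the posterior is Dirichlet(α + c) componentwise.
Counts are posterior − prior componentwise: 21−7=14, 13−7=6, 29−11=18.

counts (14, 6, 18)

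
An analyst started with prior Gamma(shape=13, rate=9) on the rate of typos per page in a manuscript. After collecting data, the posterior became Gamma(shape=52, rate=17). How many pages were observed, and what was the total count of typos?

n = 8 pages with total 39 typos

Gamma–Poisson conjugacy: posterior shape = α + Σxᵢ, posterior rate = β + n.
Matching: Σxᵢ = 52 − 13 = 39 and n = 17 − 9 = 8.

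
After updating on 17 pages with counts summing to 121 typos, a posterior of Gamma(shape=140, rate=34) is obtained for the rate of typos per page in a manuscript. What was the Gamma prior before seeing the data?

Gamma–Poisson conjugacy: posterior shape = α + Σxᵢ, posterior rate = β + n.
So α = 140 − 121 = 19 and β = 34 − 17 = 17.

Gamma(shape=19, rate=17)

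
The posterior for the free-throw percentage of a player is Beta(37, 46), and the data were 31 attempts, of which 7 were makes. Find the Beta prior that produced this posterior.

A Beta(α, β) prior with s successes and f failures in binomial data gives a Beta(α+s, β+f) posterior.
Subtract the data counts: 37−7=30, 46−24=22.

Beta(30, 22)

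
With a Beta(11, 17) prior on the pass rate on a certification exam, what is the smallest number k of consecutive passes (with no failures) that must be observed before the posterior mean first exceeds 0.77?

After k passes and 0 failures the posterior is Beta(11+k, 17), with mean (11+k)/(11+17+k).
Set (11+k)/(28+k) > 0.77 and solve: k > (0.77·28 − 11)/(1 − 0.77) = 45.913.
The smallest integer exceeding 45.913 is 46.

k = 46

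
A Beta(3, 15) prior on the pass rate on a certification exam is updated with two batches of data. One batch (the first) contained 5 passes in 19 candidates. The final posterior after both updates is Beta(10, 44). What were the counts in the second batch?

Sequential conjugate updates are equivalent to a single update on the pooled data, so total successes = posterior α − prior α and total failures = posterior β − prior β.
Total across both batches: 10−3=7 passes, 44−15=29 failures.
Subtract the first batch: 7−5=2 passes and 29−14=15 failures.

2 passes and 15 failures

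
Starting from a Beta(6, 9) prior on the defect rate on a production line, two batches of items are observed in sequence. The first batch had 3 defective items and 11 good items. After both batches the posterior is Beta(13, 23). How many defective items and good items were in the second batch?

4 defective items and 3 good items

Sequential conjugate updates are equivalent to a single update on the pooled data, so total successes = posterior α − prior α and total failures = posterior β − prior β.
Total across both batches: 13−6=7 defective items, 23−9=14 good items.
Subtract the first batch: 7−3=4 defective items and 14−11=3 good items.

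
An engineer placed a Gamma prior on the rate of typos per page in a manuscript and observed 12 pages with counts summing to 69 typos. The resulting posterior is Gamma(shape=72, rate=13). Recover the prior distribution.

A Gamma(α, β) prior (rate parametrization) on a Poisson rate with n observations summing to S gives posterior Gamma(α+S, β+n).
So α = 72 − 69 = 3 and β = 13 − 12 = 1.

Gamma(shape=3, rate=1)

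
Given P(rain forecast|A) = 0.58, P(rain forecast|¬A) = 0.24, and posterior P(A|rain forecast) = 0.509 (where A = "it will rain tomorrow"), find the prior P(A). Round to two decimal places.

Bayes' rule in odds form gives O(A|E) = O(A)·[P(E|A)/P(E|¬A)], hence O(A) = O(A|E)/LR.
Posterior odds = 0.509/(1−0.509) = 1.0367. LR = 0.58/0.24 = 2.4167.
Prior odds = 1.0367/2.4167 = 0.4290, so P(A) = 0.4290/(1+0.4290) ≈ 0.30.

P(A) = 0.30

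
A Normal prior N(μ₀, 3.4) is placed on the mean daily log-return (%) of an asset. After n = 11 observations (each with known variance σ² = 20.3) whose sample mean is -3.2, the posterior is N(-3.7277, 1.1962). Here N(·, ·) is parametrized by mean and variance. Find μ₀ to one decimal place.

With known observation variance, the Normal–Normal posterior has precision τ_n = τ₀ + n/σ² and mean μ_n = (τ₀μ₀ + (n/σ²)x̄)/τ_n.
Here τ₀ = 1/3.4 = 0.294118 and τ_data = 11/20.3 = 0.541872, so τ_n = 0.835990.
Rearranging for μ₀: μ₀ = (μ_n·τ_n − τ_data·x̄)/τ₀ = (-3.7277·0.835990 − 0.541872·-3.2) / 0.294118 = -1.382330/0.294118 ≈ -4.7.

μ₀ = -4.7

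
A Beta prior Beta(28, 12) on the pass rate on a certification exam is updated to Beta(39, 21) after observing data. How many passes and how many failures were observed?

11 passes and 9 failures

Under Beta–binomial conjugacy the posterior parameters are (a+s, b+f).
So s = 39 − 28 = 11 and f = 21 − 12 = 9.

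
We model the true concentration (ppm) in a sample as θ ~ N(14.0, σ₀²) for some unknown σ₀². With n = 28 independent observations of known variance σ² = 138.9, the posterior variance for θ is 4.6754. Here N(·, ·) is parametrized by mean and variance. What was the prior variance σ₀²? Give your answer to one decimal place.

σ₀² = 81.3

For the Normal–Normal model with known σ², precisions add: τ_n = τ₀ + n/σ².
So 1/σ₀² = 1/4.6754 − 28/138.9 = 0.213885 − 0.201584 = 0.012301.
Hence σ₀² = 1/0.012301 ≈ 81.3.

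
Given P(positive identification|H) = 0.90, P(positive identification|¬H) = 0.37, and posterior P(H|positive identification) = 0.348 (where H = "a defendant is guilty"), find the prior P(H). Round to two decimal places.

Bayes' rule in odds form gives O(H|E) = O(H)·[P(E|H)/P(E|¬H)], hence O(H) = O(H|E)/LR.
Posterior odds = 0.348/(1−0.348) = 0.5337. LR = 0.90/0.37 = 2.4324.
Prior odds = 0.5337/2.4324 = 0.2194, so P(H) = 0.2194/(1+0.2194) ≈ 0.18.

P(H) = 0.18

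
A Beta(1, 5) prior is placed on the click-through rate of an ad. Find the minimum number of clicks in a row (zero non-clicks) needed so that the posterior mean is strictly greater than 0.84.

After k clicks and 0 non-clicks the posterior is Beta(1+k, 5), with mean (1+k)/(1+5+k).
Set (1+k)/(6+k) > 0.84 and solve: k > (0.84·6 − 1)/(1 − 0.84) = 25.250.
The smallest integer exceeding 25.250 is 26, and checking k=26: (27)/(32) = 0.8438 > 0.84.

k = 26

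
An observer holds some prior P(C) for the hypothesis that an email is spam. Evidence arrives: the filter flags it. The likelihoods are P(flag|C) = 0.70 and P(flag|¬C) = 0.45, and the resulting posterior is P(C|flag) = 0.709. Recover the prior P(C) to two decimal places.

P(C) = 0.61

Bayes' rule in odds form gives O(C|E) = O(C)·[P(E|C)/P(E|¬C)], hence O(C) = O(C|E)/LR.
Posterior odds = 0.709/(1−0.709) = 2.4364. LR = 0.70/0.45 = 1.5556.
Prior odds = 2.4364/1.5556 = 1.5662, so P(C) = 1.5662/(1+1.5662) ≈ 0.61.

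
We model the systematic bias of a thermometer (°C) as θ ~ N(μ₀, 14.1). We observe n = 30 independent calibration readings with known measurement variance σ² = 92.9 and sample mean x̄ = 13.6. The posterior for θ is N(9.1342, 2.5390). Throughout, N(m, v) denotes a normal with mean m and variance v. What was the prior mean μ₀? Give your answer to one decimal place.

The posterior mean is a precision-weighted average: μ_n = (τ₀μ₀ + τ_data·x̄)/(τ₀+τ_data), with τ₀=1/σ₀² and τ_data=n/σ².
Here τ₀ = 1/14.1 = 0.070922 and τ_data = 30/92.9 = 0.322928, so τ_n = 0.393850.
Rearranging for μ₀: μ₀ = (μ_n·τ_n − τ_data·x̄)/τ₀ = (9.1342·0.393850 − 0.322928·13.6) / 0.070922 = -0.794316/0.070922 ≈ -11.2.

μ₀ = -11.2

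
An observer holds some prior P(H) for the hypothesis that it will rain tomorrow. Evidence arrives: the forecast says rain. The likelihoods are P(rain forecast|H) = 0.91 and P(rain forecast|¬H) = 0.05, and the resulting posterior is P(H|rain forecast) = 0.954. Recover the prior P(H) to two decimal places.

P(H) = 0.53

In odds form, posterior odds = prior odds × likelihood ratio, so prior odds = posterior odds ÷ LR.
Posterior odds = 0.954/(1−0.954) = 20.7391. LR = 0.91/0.05 = 18.2000.
Prior odds = 20.7391/18.2000 = 1.1395, so P(H) = 1.1395/(1+1.1395) ≈ 0.53.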